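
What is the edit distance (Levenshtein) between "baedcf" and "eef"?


Computing edit distance: "baedcf" -> "eef"
DP table:
           e    e    f
      0    1    2    3
  b   1    1    2    3
  a   2    2    2    3
  e   3    2    2    3
  d   4    3    3    3
  c   5    4    4    4
  f   6    5    5    4
Edit distance = dp[6][3] = 4

4


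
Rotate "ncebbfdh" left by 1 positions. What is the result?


Input: "ncebbfdh", rotate left by 1
First 1 characters: "n"
Remaining characters: "cebbfdh"
Concatenate remaining + first: "cebbfdh" + "n" = "cebbfdhn"

cebbfdhn


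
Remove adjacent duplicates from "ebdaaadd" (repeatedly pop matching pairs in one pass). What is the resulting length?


Input: ebdaaadd
Stack-based adjacent duplicate removal:
  Read 'e': push. Stack: e
  Read 'b': push. Stack: eb
  Read 'd': push. Stack: ebd
  Read 'a': push. Stack: ebda
  Read 'a': matches stack top 'a' => pop. Stack: ebd
  Read 'a': push. Stack: ebda
  Read 'd': push. Stack: ebdad
  Read 'd': matches stack top 'd' => pop. Stack: ebda
Final stack: "ebda" (length 4)

4


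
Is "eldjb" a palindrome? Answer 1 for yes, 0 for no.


Input: eldjb
Reversed: bjdle
  Compare pos 0 ('e') with pos 4 ('b'): MISMATCH
  Compare pos 1 ('l') with pos 3 ('j'): MISMATCH
Result: not a palindrome

0


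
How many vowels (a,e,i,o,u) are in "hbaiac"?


Input: hbaiac
Checking each character:
  'h' at position 0: consonant
  'b' at position 1: consonant
  'a' at position 2: vowel (running total: 1)
  'i' at position 3: vowel (running total: 2)
  'a' at position 4: vowel (running total: 3)
  'c' at position 5: consonant
Total vowels: 3

3


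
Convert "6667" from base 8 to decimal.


Input: "6667" in base 8
Positional expansion:
  Digit '6' (value 6) x 8^3 = 3072
  Digit '6' (value 6) x 8^2 = 384
  Digit '6' (value 6) x 8^1 = 48
  Digit '7' (value 7) x 8^0 = 7
Sum = 3511

3511


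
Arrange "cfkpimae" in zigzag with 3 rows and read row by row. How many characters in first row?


Zigzag "cfkpimae" into 3 rows:
Placing characters:
  'c' => row 0
  'f' => row 1
  'k' => row 2
  'p' => row 1
  'i' => row 0
  'm' => row 1
  'a' => row 2
  'e' => row 1
Rows:
  Row 0: "ci"
  Row 1: "fpme"
  Row 2: "ka"
First row length: 2

2


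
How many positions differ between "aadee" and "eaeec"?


Comparing "aadee" and "eaeec" position by position:
  Position 0: 'a' vs 'e' => DIFFER
  Position 1: 'a' vs 'a' => same
  Position 2: 'd' vs 'e' => DIFFER
  Position 3: 'e' vs 'e' => same
  Position 4: 'e' vs 'c' => DIFFER
Positions that differ: 3

3


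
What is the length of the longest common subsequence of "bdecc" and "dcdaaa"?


LCS of "bdecc" and "dcdaaa"
DP table:
           d    c    d    a    a    a
      0    0    0    0    0    0    0
  b   0    0    0    0    0    0    0
  d   0    1    1    1    1    1    1
  e   0    1    1    1    1    1    1
  c   0    1    2    2    2    2    2
  c   0    1    2    2    2    2    2
LCS length = dp[5][6] = 2

2


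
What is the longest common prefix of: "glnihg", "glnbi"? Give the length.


Words: glnihg, glnbi
  Position 0: all 'g' => match
  Position 1: all 'l' => match
  Position 2: all 'n' => match
  Position 3: ('i', 'b') => mismatch, stop
LCP = "gln" (length 3)

3


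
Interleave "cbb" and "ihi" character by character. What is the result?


Interleaving "cbb" and "ihi":
  Position 0: 'c' from first, 'i' from second => "ci"
  Position 1: 'b' from first, 'h' from second => "bh"
  Position 2: 'b' from first, 'i' from second => "bi"
Result: cibhbi

cibhbi


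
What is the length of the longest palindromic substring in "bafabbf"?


Input: "bafabbf"
Checking substrings for palindromes:
  [0:5] "bafab" (len 5) => palindrome
  [1:4] "afa" (len 3) => palindrome
  [4:6] "bb" (len 2) => palindrome
Longest palindromic substring: "bafab" with length 5

5


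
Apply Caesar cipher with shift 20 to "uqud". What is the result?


Caesar cipher: shift "uqud" by 20
  'u' (pos 20) + 20 = pos 14 = 'o'
  'q' (pos 16) + 20 = pos 10 = 'k'
  'u' (pos 20) + 20 = pos 14 = 'o'
  'd' (pos 3) + 20 = pos 23 = 'x'
Result: okox

okox


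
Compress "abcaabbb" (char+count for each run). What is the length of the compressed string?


Input: abcaabbb
Runs:
  'a' x 1 => "a1"
  'b' x 1 => "b1"
  'c' x 1 => "c1"
  'a' x 2 => "a2"
  'b' x 3 => "b3"
Compressed: "a1b1c1a2b3"
Compressed length: 10

10


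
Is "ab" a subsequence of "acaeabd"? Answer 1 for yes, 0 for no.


Check if "ab" is a subsequence of "acaeabd"
Greedy scan:
  Position 0 ('a'): matches sub[0] = 'a'
  Position 1 ('c'): no match needed
  Position 2 ('a'): no match needed
  Position 3 ('e'): no match needed
  Position 4 ('a'): no match needed
  Position 5 ('b'): matches sub[1] = 'b'
  Position 6 ('d'): no match needed
All 2 characters matched => is a subsequence

1


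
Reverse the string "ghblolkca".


Input: ghblolkca
Reading characters right to left:
  Position 8: 'a'
  Position 7: 'c'
  Position 6: 'k'
  Position 5: 'l'
  Position 4: 'o'
  Position 3: 'l'
  Position 2: 'b'
  Position 1: 'h'
  Position 0: 'g'
Reversed: acklolbhg

acklolbhg


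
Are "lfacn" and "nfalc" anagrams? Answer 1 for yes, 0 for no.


Strings: "lfacn", "nfalc"
Sorted first:  acfln
Sorted second: acfln
Sorted forms match => anagrams

1


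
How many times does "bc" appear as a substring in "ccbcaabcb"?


Searching for "bc" in "ccbcaabcb"
Scanning each position:
  Position 0: "cc" => no
  Position 1: "cb" => no
  Position 2: "bc" => MATCH
  Position 3: "ca" => no
  Position 4: "aa" => no
  Position 5: "ab" => no
  Position 6: "bc" => MATCH
  Position 7: "cb" => no
Total occurrences: 2

2


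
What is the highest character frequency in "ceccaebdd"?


Input: ceccaebdd
Character counts:
  'a': 1
  'b': 1
  'c': 3
  'd': 2
  'e': 2
Maximum frequency: 3

3


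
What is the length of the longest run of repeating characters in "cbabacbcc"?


Input: "cbabacbcc"
Scanning for longest run:
  Position 1 ('b'): new char, reset run to 1
  Position 2 ('a'): new char, reset run to 1
  Position 3 ('b'): new char, reset run to 1
  Position 4 ('a'): new char, reset run to 1
  Position 5 ('c'): new char, reset run to 1
  Position 6 ('b'): new char, reset run to 1
  Position 7 ('c'): new char, reset run to 1
  Position 8 ('c'): continues run of 'c', length=2
Longest run: 'c' with length 2

2


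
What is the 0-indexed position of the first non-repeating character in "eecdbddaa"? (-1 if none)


Input: eecdbddaa
Character frequencies:
  'a': 2
  'b': 1
  'c': 1
  'd': 3
  'e': 2
Scanning left to right for freq == 1:
  Position 0 ('e'): freq=2, skip
  Position 1 ('e'): freq=2, skip
  Position 2 ('c'): unique! => answer = 2

2


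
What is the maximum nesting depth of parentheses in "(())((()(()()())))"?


Input: "(())((()(()()())))"
Tracking depth:
  Position 0 '(': depth becomes 1
  Position 1 '(': depth becomes 2
  Position 2 ')': depth becomes 1
  Position 3 ')': depth becomes 0
  Position 4 '(': depth becomes 1
  Position 5 '(': depth becomes 2
  Position 6 '(': depth becomes 3
  Position 7 ')': depth becomes 2
  Position 8 '(': depth becomes 3
  Position 9 '(': depth becomes 4
  Position 10 ')': depth becomes 3
  Position 11 '(': depth becomes 4
  Position 12 ')': depth becomes 3
  Position 13 '(': depth becomes 4
  Position 14 ')': depth becomes 3
  Position 15 ')': depth becomes 2
  Position 16 ')': depth becomes 1
  Position 17 ')': depth becomes 0
Maximum depth reached: 4

4


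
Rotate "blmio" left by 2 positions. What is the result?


Input: "blmio", rotate left by 2
First 2 characters: "bl"
Remaining characters: "mio"
Concatenate remaining + first: "mio" + "bl" = "miobl"

miobl


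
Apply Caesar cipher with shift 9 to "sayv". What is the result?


Caesar cipher: shift "sayv" by 9
  's' (pos 18) + 9 = pos 1 = 'b'
  'a' (pos 0) + 9 = pos 9 = 'j'
  'y' (pos 24) + 9 = pos 7 = 'h'
  'v' (pos 21) + 9 = pos 4 = 'e'
Result: bjhe

bjhe


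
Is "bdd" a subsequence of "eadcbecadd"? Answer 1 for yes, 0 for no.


Check if "bdd" is a subsequence of "eadcbecadd"
Greedy scan:
  Position 0 ('e'): no match needed
  Position 1 ('a'): no match needed
  Position 2 ('d'): no match needed
  Position 3 ('c'): no match needed
  Position 4 ('b'): matches sub[0] = 'b'
  Position 5 ('e'): no match needed
  Position 6 ('c'): no match needed
  Position 7 ('a'): no match needed
  Position 8 ('d'): matches sub[1] = 'd'
  Position 9 ('d'): matches sub[2] = 'd'
All 3 characters matched => is a subsequence

1


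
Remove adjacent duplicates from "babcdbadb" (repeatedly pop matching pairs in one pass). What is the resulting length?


Input: babcdbadb
Stack-based adjacent duplicate removal:
  Read 'b': push. Stack: b
  Read 'a': push. Stack: ba
  Read 'b': push. Stack: bab
  Read 'c': push. Stack: babc
  Read 'd': push. Stack: babcd
  Read 'b': push. Stack: babcdb
  Read 'a': push. Stack: babcdba
  Read 'd': push. Stack: babcdbad
  Read 'b': push. Stack: babcdbadb
Final stack: "babcdbadb" (length 9)

9


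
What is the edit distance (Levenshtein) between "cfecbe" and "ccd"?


Computing edit distance: "cfecbe" -> "ccd"
DP table:
           c    c    d
      0    1    2    3
  c   1    0    1    2
  f   2    1    1    2
  e   3    2    2    2
  c   4    3    2    3
  b   5    4    3    3
  e   6    5    4    4
Edit distance = dp[6][3] = 4

4


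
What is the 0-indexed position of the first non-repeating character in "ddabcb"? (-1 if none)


Input: ddabcb
Character frequencies:
  'a': 1
  'b': 2
  'c': 1
  'd': 2
Scanning left to right for freq == 1:
  Position 0 ('d'): freq=2, skip
  Position 1 ('d'): freq=2, skip
  Position 2 ('a'): unique! => answer = 2

2


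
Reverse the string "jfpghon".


Input: jfpghon
Reading characters right to left:
  Position 6: 'n'
  Position 5: 'o'
  Position 4: 'h'
  Position 3: 'g'
  Position 2: 'p'
  Position 1: 'f'
  Position 0: 'j'
Reversed: nohgpfj

nohgpfj


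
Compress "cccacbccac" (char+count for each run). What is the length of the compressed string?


Input: cccacbccac
Runs:
  'c' x 3 => "c3"
  'a' x 1 => "a1"
  'c' x 1 => "c1"
  'b' x 1 => "b1"
  'c' x 2 => "c2"
  'a' x 1 => "a1"
  'c' x 1 => "c1"
Compressed: "c3a1c1b1c2a1c1"
Compressed length: 14

14


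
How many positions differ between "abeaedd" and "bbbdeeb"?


Comparing "abeaedd" and "bbbdeeb" position by position:
  Position 0: 'a' vs 'b' => DIFFER
  Position 1: 'b' vs 'b' => same
  Position 2: 'e' vs 'b' => DIFFER
  Position 3: 'a' vs 'd' => DIFFER
  Position 4: 'e' vs 'e' => same
  Position 5: 'd' vs 'e' => DIFFER
  Position 6: 'd' vs 'b' => DIFFER
Positions that differ: 5

5


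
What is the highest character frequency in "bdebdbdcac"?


Input: bdebdbdcac
Character counts:
  'a': 1
  'b': 3
  'c': 2
  'd': 3
  'e': 1
Maximum frequency: 3

3


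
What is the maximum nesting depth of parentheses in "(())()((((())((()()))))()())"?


Input: "(())()((((())((()()))))()())"
Tracking depth:
  Position 0 '(': depth becomes 1
  Position 1 '(': depth becomes 2
  Position 2 ')': depth becomes 1
  Position 3 ')': depth becomes 0
  Position 4 '(': depth becomes 1
  Position 5 ')': depth becomes 0
  Position 6 '(': depth becomes 1
  Position 7 '(': depth becomes 2
  Position 8 '(': depth becomes 3
  Position 9 '(': depth becomes 4
  Position 10 '(': depth becomes 5
  Position 11 ')': depth becomes 4
  Position 12 ')': depth becomes 3
  Position 13 '(': depth becomes 4
  Position 14 '(': depth becomes 5
  Position 15 '(': depth becomes 6
  Position 16 ')': depth becomes 5
  Position 17 '(': depth becomes 6
  Position 18 ')': depth becomes 5
  Position 19 ')': depth becomes 4
  Position 20 ')': depth becomes 3
  Position 21 ')': depth becomes 2
  Position 22 ')': depth becomes 1
  Position 23 '(': depth becomes 2
  Position 24 ')': depth becomes 1
  Position 25 '(': depth becomes 2
  Position 26 ')': depth becomes 1
  Position 27 ')': depth becomes 0
Maximum depth reached: 6

6


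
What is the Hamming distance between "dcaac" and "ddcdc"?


Comparing "dcaac" and "ddcdc" position by position:
  Position 0: 'd' vs 'd' => same
  Position 1: 'c' vs 'd' => differ
  Position 2: 'a' vs 'c' => differ
  Position 3: 'a' vs 'd' => differ
  Position 4: 'c' vs 'c' => same
Total differences (Hamming distance): 3

3


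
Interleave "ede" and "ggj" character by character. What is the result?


Interleaving "ede" and "ggj":
  Position 0: 'e' from first, 'g' from second => "eg"
  Position 1: 'd' from first, 'g' from second => "dg"
  Position 2: 'e' from first, 'j' from second => "ej"
Result: egdgej

egdgej


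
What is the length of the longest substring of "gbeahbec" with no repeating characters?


Input: "gbeahbec"
Sliding window (track last position of each char):
  Position 0 ('g'): window [0,0] length 1 -- new best
  Position 1 ('b'): window [0,1] length 2 -- new best
  Position 2 ('e'): window [0,2] length 3 -- new best
  Position 3 ('a'): window [0,3] length 4 -- new best
  Position 4 ('h'): window [0,4] length 5 -- new best
  Position 5 ('b'): repeat (last at 1), move window start to 2
  Position 5 ('b'): window [2,5] length 4
  Position 6 ('e'): repeat (last at 2), move window start to 3
  Position 6 ('e'): window [3,6] length 4
  Position 7 ('c'): window [3,7] length 5
Longest substring with no repeats: "gbeah" with length 5

5


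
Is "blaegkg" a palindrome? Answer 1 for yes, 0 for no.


Input: blaegkg
Reversed: gkgealb
  Compare pos 0 ('b') with pos 6 ('g'): MISMATCH
  Compare pos 1 ('l') with pos 5 ('k'): MISMATCH
  Compare pos 2 ('a') with pos 4 ('g'): MISMATCH
Result: not a palindrome

0


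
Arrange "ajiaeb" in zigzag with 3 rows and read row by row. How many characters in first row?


Zigzag "ajiaeb" into 3 rows:
Placing characters:
  'a' => row 0
  'j' => row 1
  'i' => row 2
  'a' => row 1
  'e' => row 0
  'b' => row 1
Rows:
  Row 0: "ae"
  Row 1: "jab"
  Row 2: "i"
First row length: 2

2


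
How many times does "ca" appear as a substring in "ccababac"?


Searching for "ca" in "ccababac"
Scanning each position:
  Position 0: "cc" => no
  Position 1: "ca" => MATCH
  Position 2: "ab" => no
  Position 3: "ba" => no
  Position 4: "ab" => no
  Position 5: "ba" => no
  Position 6: "ac" => no
Total occurrences: 1

1


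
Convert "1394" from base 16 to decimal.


Input: "1394" in base 16
Positional expansion:
  Digit '1' (value 1) x 16^3 = 4096
  Digit '3' (value 3) x 16^2 = 768
  Digit '9' (value 9) x 16^1 = 144
  Digit '4' (value 4) x 16^0 = 4
Sum = 5012

5012


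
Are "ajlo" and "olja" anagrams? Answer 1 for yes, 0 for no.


Strings: "ajlo", "olja"
Sorted first:  ajlo
Sorted second: ajlo
Sorted forms match => anagrams

1


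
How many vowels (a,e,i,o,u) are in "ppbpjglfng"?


Input: ppbpjglfng
Checking each character:
  'p' at position 0: consonant
  'p' at position 1: consonant
  'b' at position 2: consonant
  'p' at position 3: consonant
  'j' at position 4: consonant
  'g' at position 5: consonant
  'l' at position 6: consonant
  'f' at position 7: consonant
  'n' at position 8: consonant
  'g' at position 9: consonant
Total vowels: 0

0


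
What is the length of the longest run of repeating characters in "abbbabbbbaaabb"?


Input: "abbbabbbbaaabb"
Scanning for longest run:
  Position 1 ('b'): new char, reset run to 1
  Position 2 ('b'): continues run of 'b', length=2
  Position 3 ('b'): continues run of 'b', length=3
  Position 4 ('a'): new char, reset run to 1
  Position 5 ('b'): new char, reset run to 1
  Position 6 ('b'): continues run of 'b', length=2
  Position 7 ('b'): continues run of 'b', length=3
  Position 8 ('b'): continues run of 'b', length=4
  Position 9 ('a'): new char, reset run to 1
  Position 10 ('a'): continues run of 'a', length=2
  Position 11 ('a'): continues run of 'a', length=3
  Position 12 ('b'): new char, reset run to 1
  Position 13 ('b'): continues run of 'b', length=2
Longest run: 'b' with length 4

4


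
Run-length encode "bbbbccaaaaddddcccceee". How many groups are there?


Input: bbbbccaaaaddddcccceee
Scanning for consecutive runs:
  Group 1: 'b' x 4 (positions 0-3)
  Group 2: 'c' x 2 (positions 4-5)
  Group 3: 'a' x 4 (positions 6-9)
  Group 4: 'd' x 4 (positions 10-13)
  Group 5: 'c' x 4 (positions 14-17)
  Group 6: 'e' x 3 (positions 18-20)
Total groups: 6

6


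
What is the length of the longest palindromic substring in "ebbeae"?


Input: "ebbeae"
Checking substrings for palindromes:
  [0:4] "ebbe" (len 4) => palindrome
  [3:6] "eae" (len 3) => palindrome
  [1:3] "bb" (len 2) => palindrome
Longest palindromic substring: "ebbe" with length 4

4


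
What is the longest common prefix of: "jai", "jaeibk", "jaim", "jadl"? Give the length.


Words: jai, jaeibk, jaim, jadl
  Position 0: all 'j' => match
  Position 1: all 'a' => match
  Position 2: ('i', 'e', 'i', 'd') => mismatch, stop
LCP = "ja" (length 2)

2


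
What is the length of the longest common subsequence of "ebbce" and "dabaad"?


LCS of "ebbce" and "dabaad"
DP table:
           d    a    b    a    a    d
      0    0    0    0    0    0    0
  e   0    0    0    0    0    0    0
  b   0    0    0    1    1    1    1
  b   0    0    0    1    1    1    1
  c   0    0    0    1    1    1    1
  e   0    0    0    1    1    1    1
LCS length = dp[5][6] = 1

1


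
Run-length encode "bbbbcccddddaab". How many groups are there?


Input: bbbbcccddddaab
Scanning for consecutive runs:
  Group 1: 'b' x 4 (positions 0-3)
  Group 2: 'c' x 3 (positions 4-6)
  Group 3: 'd' x 4 (positions 7-10)
  Group 4: 'a' x 2 (positions 11-12)
  Group 5: 'b' x 1 (positions 13-13)
Total groups: 5

5


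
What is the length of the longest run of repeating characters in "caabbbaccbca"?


Input: "caabbbaccbca"
Scanning for longest run:
  Position 1 ('a'): new char, reset run to 1
  Position 2 ('a'): continues run of 'a', length=2
  Position 3 ('b'): new char, reset run to 1
  Position 4 ('b'): continues run of 'b', length=2
  Position 5 ('b'): continues run of 'b', length=3
  Position 6 ('a'): new char, reset run to 1
  Position 7 ('c'): new char, reset run to 1
  Position 8 ('c'): continues run of 'c', length=2
  Position 9 ('b'): new char, reset run to 1
  Position 10 ('c'): new char, reset run to 1
  Position 11 ('a'): new char, reset run to 1
Longest run: 'b' with length 3

3


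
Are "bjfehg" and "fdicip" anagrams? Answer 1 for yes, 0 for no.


Strings: "bjfehg", "fdicip"
Sorted first:  befghj
Sorted second: cdfiip
Differ at position 0: 'b' vs 'c' => not anagrams

0


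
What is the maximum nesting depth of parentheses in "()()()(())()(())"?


Input: "()()()(())()(())"
Tracking depth:
  Position 0 '(': depth becomes 1
  Position 1 ')': depth becomes 0
  Position 2 '(': depth becomes 1
  Position 3 ')': depth becomes 0
  Position 4 '(': depth becomes 1
  Position 5 ')': depth becomes 0
  Position 6 '(': depth becomes 1
  Position 7 '(': depth becomes 2
  Position 8 ')': depth becomes 1
  Position 9 ')': depth becomes 0
  Position 10 '(': depth becomes 1
  Position 11 ')': depth becomes 0
  Position 12 '(': depth becomes 1
  Position 13 '(': depth becomes 2
  Position 14 ')': depth becomes 1
  Position 15 ')': depth becomes 0
Maximum depth reached: 2

2


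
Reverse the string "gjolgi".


Input: gjolgi
Reading characters right to left:
  Position 5: 'i'
  Position 4: 'g'
  Position 3: 'l'
  Position 2: 'o'
  Position 1: 'j'
  Position 0: 'g'
Reversed: iglojg

iglojg


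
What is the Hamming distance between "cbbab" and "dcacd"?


Comparing "cbbab" and "dcacd" position by position:
  Position 0: 'c' vs 'd' => differ
  Position 1: 'b' vs 'c' => differ
  Position 2: 'b' vs 'a' => differ
  Position 3: 'a' vs 'c' => differ
  Position 4: 'b' vs 'd' => differ
Total differences (Hamming distance): 5

5


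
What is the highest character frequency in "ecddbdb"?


Input: ecddbdb
Character counts:
  'b': 2
  'c': 1
  'd': 3
  'e': 1
Maximum frequency: 3

3


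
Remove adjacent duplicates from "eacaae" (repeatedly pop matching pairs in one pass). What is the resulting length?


Input: eacaae
Stack-based adjacent duplicate removal:
  Read 'e': push. Stack: e
  Read 'a': push. Stack: ea
  Read 'c': push. Stack: eac
  Read 'a': push. Stack: eaca
  Read 'a': matches stack top 'a' => pop. Stack: eac
  Read 'e': push. Stack: eace
Final stack: "eace" (length 4)

4


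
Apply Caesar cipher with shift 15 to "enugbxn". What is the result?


Caesar cipher: shift "enugbxn" by 15
  'e' (pos 4) + 15 = pos 19 = 't'
  'n' (pos 13) + 15 = pos 2 = 'c'
  'u' (pos 20) + 15 = pos 9 = 'j'
  'g' (pos 6) + 15 = pos 21 = 'v'
  'b' (pos 1) + 15 = pos 16 = 'q'
  'x' (pos 23) + 15 = pos 12 = 'm'
  'n' (pos 13) + 15 = pos 2 = 'c'
Result: tcjvqmc

tcjvqmc


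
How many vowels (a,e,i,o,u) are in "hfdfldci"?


Input: hfdfldci
Checking each character:
  'h' at position 0: consonant
  'f' at position 1: consonant
  'd' at position 2: consonant
  'f' at position 3: consonant
  'l' at position 4: consonant
  'd' at position 5: consonant
  'c' at position 6: consonant
  'i' at position 7: vowel (running total: 1)
Total vowels: 1

1


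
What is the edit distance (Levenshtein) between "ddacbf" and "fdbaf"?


Computing edit distance: "ddacbf" -> "fdbaf"
DP table:
           f    d    b    a    f
      0    1    2    3    4    5
  d   1    1    1    2    3    4
  d   2    2    1    2    3    4
  a   3    3    2    2    2    3
  c   4    4    3    3    3    3
  b   5    5    4    3    4    4
  f   6    5    5    4    4    4
Edit distance = dp[6][5] = 4

4


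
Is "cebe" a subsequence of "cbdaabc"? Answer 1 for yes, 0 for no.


Check if "cebe" is a subsequence of "cbdaabc"
Greedy scan:
  Position 0 ('c'): matches sub[0] = 'c'
  Position 1 ('b'): no match needed
  Position 2 ('d'): no match needed
  Position 3 ('a'): no match needed
  Position 4 ('a'): no match needed
  Position 5 ('b'): no match needed
  Position 6 ('c'): no match needed
Only matched 1/4 characters => not a subsequence

0


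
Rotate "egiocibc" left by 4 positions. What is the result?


Input: "egiocibc", rotate left by 4
First 4 characters: "egio"
Remaining characters: "cibc"
Concatenate remaining + first: "cibc" + "egio" = "cibcegio"

cibcegio


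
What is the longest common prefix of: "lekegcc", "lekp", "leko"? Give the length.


Words: lekegcc, lekp, leko
  Position 0: all 'l' => match
  Position 1: all 'e' => match
  Position 2: all 'k' => match
  Position 3: ('e', 'p', 'o') => mismatch, stop
LCP = "lek" (length 3)

3


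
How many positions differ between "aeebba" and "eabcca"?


Comparing "aeebba" and "eabcca" position by position:
  Position 0: 'a' vs 'e' => DIFFER
  Position 1: 'e' vs 'a' => DIFFER
  Position 2: 'e' vs 'b' => DIFFER
  Position 3: 'b' vs 'c' => DIFFER
  Position 4: 'b' vs 'c' => DIFFER
  Position 5: 'a' vs 'a' => same
Positions that differ: 5

5


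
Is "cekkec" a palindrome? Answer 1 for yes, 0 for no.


Input: cekkec
Reversed: cekkec
  Compare pos 0 ('c') with pos 5 ('c'): match
  Compare pos 1 ('e') with pos 4 ('e'): match
  Compare pos 2 ('k') with pos 3 ('k'): match
Result: palindrome

1


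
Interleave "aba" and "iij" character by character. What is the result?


Interleaving "aba" and "iij":
  Position 0: 'a' from first, 'i' from second => "ai"
  Position 1: 'b' from first, 'i' from second => "bi"
  Position 2: 'a' from first, 'j' from second => "aj"
Result: aibiaj

aibiaj


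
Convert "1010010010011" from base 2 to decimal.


Input: "1010010010011" in base 2
Positional expansion:
  Digit '1' (value 1) x 2^12 = 4096
  Digit '0' (value 0) x 2^11 = 0
  Digit '1' (value 1) x 2^10 = 1024
  Digit '0' (value 0) x 2^9 = 0
  Digit '0' (value 0) x 2^8 = 0
  Digit '1' (value 1) x 2^7 = 128
  Digit '0' (value 0) x 2^6 = 0
  Digit '0' (value 0) x 2^5 = 0
  Digit '1' (value 1) x 2^4 = 16
  Digit '0' (value 0) x 2^3 = 0
  Digit '0' (value 0) x 2^2 = 0
  Digit '1' (value 1) x 2^1 = 2
  Digit '1' (value 1) x 2^0 = 1
Sum = 5267

5267


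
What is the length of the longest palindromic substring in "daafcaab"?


Input: "daafcaab"
Checking substrings for palindromes:
  [1:3] "aa" (len 2) => palindrome
  [5:7] "aa" (len 2) => palindrome
Longest palindromic substring: "aa" with length 2

2


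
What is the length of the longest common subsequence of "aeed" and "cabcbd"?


LCS of "aeed" and "cabcbd"
DP table:
           c    a    b    c    b    d
      0    0    0    0    0    0    0
  a   0    0    1    1    1    1    1
  e   0    0    1    1    1    1    1
  e   0    0    1    1    1    1    1
  d   0    0    1    1    1    1    2
LCS length = dp[4][6] = 2

2


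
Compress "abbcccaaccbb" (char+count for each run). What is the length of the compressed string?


Input: abbcccaaccbb
Runs:
  'a' x 1 => "a1"
  'b' x 2 => "b2"
  'c' x 3 => "c3"
  'a' x 2 => "a2"
  'c' x 2 => "c2"
  'b' x 2 => "b2"
Compressed: "a1b2c3a2c2b2"
Compressed length: 12

12


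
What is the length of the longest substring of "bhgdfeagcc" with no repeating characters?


Input: "bhgdfeagcc"
Sliding window (track last position of each char):
  Position 0 ('b'): window [0,0] length 1 -- new best
  Position 1 ('h'): window [0,1] length 2 -- new best
  Position 2 ('g'): window [0,2] length 3 -- new best
  Position 3 ('d'): window [0,3] length 4 -- new best
  Position 4 ('f'): window [0,4] length 5 -- new best
  Position 5 ('e'): window [0,5] length 6 -- new best
  Position 6 ('a'): window [0,6] length 7 -- new best
  Position 7 ('g'): repeat (last at 2), move window start to 3
  Position 7 ('g'): window [3,7] length 5
  Position 8 ('c'): window [3,8] length 6
  Position 9 ('c'): repeat (last at 8), move window start to 9
  Position 9 ('c'): window [9,9] length 1
Longest substring with no repeats: "bhgdfea" with length 7

7


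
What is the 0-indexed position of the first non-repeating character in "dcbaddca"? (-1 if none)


Input: dcbaddca
Character frequencies:
  'a': 2
  'b': 1
  'c': 2
  'd': 3
Scanning left to right for freq == 1:
  Position 0 ('d'): freq=3, skip
  Position 1 ('c'): freq=2, skip
  Position 2 ('b'): unique! => answer = 2

2


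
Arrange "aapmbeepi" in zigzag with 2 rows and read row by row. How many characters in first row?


Zigzag "aapmbeepi" into 2 rows:
Placing characters:
  'a' => row 0
  'a' => row 1
  'p' => row 0
  'm' => row 1
  'b' => row 0
  'e' => row 1
  'e' => row 0
  'p' => row 1
  'i' => row 0
Rows:
  Row 0: "apbei"
  Row 1: "amep"
First row length: 5

5


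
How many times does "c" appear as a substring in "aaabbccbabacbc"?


Searching for "c" in "aaabbccbabacbc"
Scanning each position:
  Position 0: "a" => no
  Position 1: "a" => no
  Position 2: "a" => no
  Position 3: "b" => no
  Position 4: "b" => no
  Position 5: "c" => MATCH
  Position 6: "c" => MATCH
  Position 7: "b" => no
  Position 8: "a" => no
  Position 9: "b" => no
  Position 10: "a" => no
  Position 11: "c" => MATCH
  Position 12: "b" => no
  Position 13: "c" => MATCH
Total occurrences: 4

4


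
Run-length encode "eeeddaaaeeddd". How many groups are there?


Input: eeeddaaaeeddd
Scanning for consecutive runs:
  Group 1: 'e' x 3 (positions 0-2)
  Group 2: 'd' x 2 (positions 3-4)
  Group 3: 'a' x 3 (positions 5-7)
  Group 4: 'e' x 2 (positions 8-9)
  Group 5: 'd' x 3 (positions 10-12)
Total groups: 5

5


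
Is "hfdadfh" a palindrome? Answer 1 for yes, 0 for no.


Input: hfdadfh
Reversed: hfdadfh
  Compare pos 0 ('h') with pos 6 ('h'): match
  Compare pos 1 ('f') with pos 5 ('f'): match
  Compare pos 2 ('d') with pos 4 ('d'): match
Result: palindrome

1


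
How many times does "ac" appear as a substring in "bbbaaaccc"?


Searching for "ac" in "bbbaaaccc"
Scanning each position:
  Position 0: "bb" => no
  Position 1: "bb" => no
  Position 2: "ba" => no
  Position 3: "aa" => no
  Position 4: "aa" => no
  Position 5: "ac" => MATCH
  Position 6: "cc" => no
  Position 7: "cc" => no
Total occurrences: 1

1


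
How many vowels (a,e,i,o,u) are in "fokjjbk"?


Input: fokjjbk
Checking each character:
  'f' at position 0: consonant
  'o' at position 1: vowel (running total: 1)
  'k' at position 2: consonant
  'j' at position 3: consonant
  'j' at position 4: consonant
  'b' at position 5: consonant
  'k' at position 6: consonant
Total vowels: 1

1


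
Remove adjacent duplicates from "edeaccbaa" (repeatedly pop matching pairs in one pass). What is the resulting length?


Input: edeaccbaa
Stack-based adjacent duplicate removal:
  Read 'e': push. Stack: e
  Read 'd': push. Stack: ed
  Read 'e': push. Stack: ede
  Read 'a': push. Stack: edea
  Read 'c': push. Stack: edeac
  Read 'c': matches stack top 'c' => pop. Stack: edea
  Read 'b': push. Stack: edeab
  Read 'a': push. Stack: edeaba
  Read 'a': matches stack top 'a' => pop. Stack: edeab
Final stack: "edeab" (length 5)

5


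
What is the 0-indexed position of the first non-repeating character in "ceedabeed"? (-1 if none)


Input: ceedabeed
Character frequencies:
  'a': 1
  'b': 1
  'c': 1
  'd': 2
  'e': 4
Scanning left to right for freq == 1:
  Position 0 ('c'): unique! => answer = 0

0


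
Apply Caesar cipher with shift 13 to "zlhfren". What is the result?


Caesar cipher: shift "zlhfren" by 13
  'z' (pos 25) + 13 = pos 12 = 'm'
  'l' (pos 11) + 13 = pos 24 = 'y'
  'h' (pos 7) + 13 = pos 20 = 'u'
  'f' (pos 5) + 13 = pos 18 = 's'
  'r' (pos 17) + 13 = pos 4 = 'e'
  'e' (pos 4) + 13 = pos 17 = 'r'
  'n' (pos 13) + 13 = pos 0 = 'a'
Result: myusera

myusera


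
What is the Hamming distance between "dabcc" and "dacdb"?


Comparing "dabcc" and "dacdb" position by position:
  Position 0: 'd' vs 'd' => same
  Position 1: 'a' vs 'a' => same
  Position 2: 'b' vs 'c' => differ
  Position 3: 'c' vs 'd' => differ
  Position 4: 'c' vs 'b' => differ
Total differences (Hamming distance): 3

3


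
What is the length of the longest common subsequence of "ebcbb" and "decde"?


LCS of "ebcbb" and "decde"
DP table:
           d    e    c    d    e
      0    0    0    0    0    0
  e   0    0    1    1    1    1
  b   0    0    1    1    1    1
  c   0    0    1    2    2    2
  b   0    0    1    2    2    2
  b   0    0    1    2    2    2
LCS length = dp[5][5] = 2

2


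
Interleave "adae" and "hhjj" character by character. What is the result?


Interleaving "adae" and "hhjj":
  Position 0: 'a' from first, 'h' from second => "ah"
  Position 1: 'd' from first, 'h' from second => "dh"
  Position 2: 'a' from first, 'j' from second => "aj"
  Position 3: 'e' from first, 'j' from second => "ej"
Result: ahdhajej

ahdhajej


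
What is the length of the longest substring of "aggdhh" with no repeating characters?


Input: "aggdhh"
Sliding window (track last position of each char):
  Position 0 ('a'): window [0,0] length 1 -- new best
  Position 1 ('g'): window [0,1] length 2 -- new best
  Position 2 ('g'): repeat (last at 1), move window start to 2
  Position 2 ('g'): window [2,2] length 1
  Position 3 ('d'): window [2,3] length 2
  Position 4 ('h'): window [2,4] length 3 -- new best
  Position 5 ('h'): repeat (last at 4), move window start to 5
  Position 5 ('h'): window [5,5] length 1
Longest substring with no repeats: "gdh" with length 3

3


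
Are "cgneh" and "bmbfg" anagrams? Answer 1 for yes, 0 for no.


Strings: "cgneh", "bmbfg"
Sorted first:  ceghn
Sorted second: bbfgm
Differ at position 0: 'c' vs 'b' => not anagrams

0


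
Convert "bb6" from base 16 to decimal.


Input: "bb6" in base 16
Positional expansion:
  Digit 'b' (value 11) x 16^2 = 2816
  Digit 'b' (value 11) x 16^1 = 176
  Digit '6' (value 6) x 16^0 = 6
Sum = 2998

2998


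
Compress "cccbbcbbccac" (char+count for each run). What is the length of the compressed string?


Input: cccbbcbbccac
Runs:
  'c' x 3 => "c3"
  'b' x 2 => "b2"
  'c' x 1 => "c1"
  'b' x 2 => "b2"
  'c' x 2 => "c2"
  'a' x 1 => "a1"
  'c' x 1 => "c1"
Compressed: "c3b2c1b2c2a1c1"
Compressed length: 14

14


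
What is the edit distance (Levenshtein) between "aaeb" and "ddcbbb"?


Computing edit distance: "aaeb" -> "ddcbbb"
DP table:
           d    d    c    b    b    b
      0    1    2    3    4    5    6
  a   1    1    2    3    4    5    6
  a   2    2    2    3    4    5    6
  e   3    3    3    3    4    5    6
  b   4    4    4    4    3    4    5
Edit distance = dp[4][6] = 5

5


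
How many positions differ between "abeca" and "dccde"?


Comparing "abeca" and "dccde" position by position:
  Position 0: 'a' vs 'd' => DIFFER
  Position 1: 'b' vs 'c' => DIFFER
  Position 2: 'e' vs 'c' => DIFFER
  Position 3: 'c' vs 'd' => DIFFER
  Position 4: 'a' vs 'e' => DIFFER
Positions that differ: 5

5


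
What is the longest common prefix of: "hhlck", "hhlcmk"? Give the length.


Words: hhlck, hhlcmk
  Position 0: all 'h' => match
  Position 1: all 'h' => match
  Position 2: all 'l' => match
  Position 3: all 'c' => match
  Position 4: ('k', 'm') => mismatch, stop
LCP = "hhlc" (length 4)

4


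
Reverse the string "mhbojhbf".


Input: mhbojhbf
Reading characters right to left:
  Position 7: 'f'
  Position 6: 'b'
  Position 5: 'h'
  Position 4: 'j'
  Position 3: 'o'
  Position 2: 'b'
  Position 1: 'h'
  Position 0: 'm'
Reversed: fbhjobhm

fbhjobhm


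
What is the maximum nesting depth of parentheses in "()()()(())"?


Input: "()()()(())"
Tracking depth:
  Position 0 '(': depth becomes 1
  Position 1 ')': depth becomes 0
  Position 2 '(': depth becomes 1
  Position 3 ')': depth becomes 0
  Position 4 '(': depth becomes 1
  Position 5 ')': depth becomes 0
  Position 6 '(': depth becomes 1
  Position 7 '(': depth becomes 2
  Position 8 ')': depth becomes 1
  Position 9 ')': depth becomes 0
Maximum depth reached: 2

2


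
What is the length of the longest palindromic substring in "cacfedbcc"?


Input: "cacfedbcc"
Checking substrings for palindromes:
  [0:3] "cac" (len 3) => palindrome
  [7:9] "cc" (len 2) => palindrome
Longest palindromic substring: "cac" with length 3

3


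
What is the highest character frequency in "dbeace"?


Input: dbeace
Character counts:
  'a': 1
  'b': 1
  'c': 1
  'd': 1
  'e': 2
Maximum frequency: 2

2


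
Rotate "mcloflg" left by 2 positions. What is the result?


Input: "mcloflg", rotate left by 2
First 2 characters: "mc"
Remaining characters: "loflg"
Concatenate remaining + first: "loflg" + "mc" = "loflgmc"

loflgmc


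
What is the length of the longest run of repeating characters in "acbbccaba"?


Input: "acbbccaba"
Scanning for longest run:
  Position 1 ('c'): new char, reset run to 1
  Position 2 ('b'): new char, reset run to 1
  Position 3 ('b'): continues run of 'b', length=2
  Position 4 ('c'): new char, reset run to 1
  Position 5 ('c'): continues run of 'c', length=2
  Position 6 ('a'): new char, reset run to 1
  Position 7 ('b'): new char, reset run to 1
  Position 8 ('a'): new char, reset run to 1
Longest run: 'b' with length 2

2


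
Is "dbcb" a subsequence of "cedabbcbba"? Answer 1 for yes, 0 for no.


Check if "dbcb" is a subsequence of "cedabbcbba"
Greedy scan:
  Position 0 ('c'): no match needed
  Position 1 ('e'): no match needed
  Position 2 ('d'): matches sub[0] = 'd'
  Position 3 ('a'): no match needed
  Position 4 ('b'): matches sub[1] = 'b'
  Position 5 ('b'): no match needed
  Position 6 ('c'): matches sub[2] = 'c'
  Position 7 ('b'): matches sub[3] = 'b'
  Position 8 ('b'): no match needed
  Position 9 ('a'): no match needed
All 4 characters matched => is a subsequence

1


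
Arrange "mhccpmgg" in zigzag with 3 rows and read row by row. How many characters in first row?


Zigzag "mhccpmgg" into 3 rows:
Placing characters:
  'm' => row 0
  'h' => row 1
  'c' => row 2
  'c' => row 1
  'p' => row 0
  'm' => row 1
  'g' => row 2
  'g' => row 1
Rows:
  Row 0: "mp"
  Row 1: "hcmg"
  Row 2: "cg"
First row length: 2

2


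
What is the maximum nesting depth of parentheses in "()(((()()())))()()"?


Input: "()(((()()())))()()"
Tracking depth:
  Position 0 '(': depth becomes 1
  Position 1 ')': depth becomes 0
  Position 2 '(': depth becomes 1
  Position 3 '(': depth becomes 2
  Position 4 '(': depth becomes 3
  Position 5 '(': depth becomes 4
  Position 6 ')': depth becomes 3
  Position 7 '(': depth becomes 4
  Position 8 ')': depth becomes 3
  Position 9 '(': depth becomes 4
  Position 10 ')': depth becomes 3
  Position 11 ')': depth becomes 2
  Position 12 ')': depth becomes 1
  Position 13 ')': depth becomes 0
  Position 14 '(': depth becomes 1
  Position 15 ')': depth becomes 0
  Position 16 '(': depth becomes 1
  Position 17 ')': depth becomes 0
Maximum depth reached: 4

4


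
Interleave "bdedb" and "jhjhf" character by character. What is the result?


Interleaving "bdedb" and "jhjhf":
  Position 0: 'b' from first, 'j' from second => "bj"
  Position 1: 'd' from first, 'h' from second => "dh"
  Position 2: 'e' from first, 'j' from second => "ej"
  Position 3: 'd' from first, 'h' from second => "dh"
  Position 4: 'b' from first, 'f' from second => "bf"
Result: bjdhejdhbf

bjdhejdhbf


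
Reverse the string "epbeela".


Input: epbeela
Reading characters right to left:
  Position 6: 'a'
  Position 5: 'l'
  Position 4: 'e'
  Position 3: 'e'
  Position 2: 'b'
  Position 1: 'p'
  Position 0: 'e'
Reversed: aleebpe

aleebpe


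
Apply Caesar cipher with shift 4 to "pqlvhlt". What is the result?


Caesar cipher: shift "pqlvhlt" by 4
  'p' (pos 15) + 4 = pos 19 = 't'
  'q' (pos 16) + 4 = pos 20 = 'u'
  'l' (pos 11) + 4 = pos 15 = 'p'
  'v' (pos 21) + 4 = pos 25 = 'z'
  'h' (pos 7) + 4 = pos 11 = 'l'
  'l' (pos 11) + 4 = pos 15 = 'p'
  't' (pos 19) + 4 = pos 23 = 'x'
Result: tupzlpx

tupzlpx


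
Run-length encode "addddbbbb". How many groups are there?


Input: addddbbbb
Scanning for consecutive runs:
  Group 1: 'a' x 1 (positions 0-0)
  Group 2: 'd' x 4 (positions 1-4)
  Group 3: 'b' x 4 (positions 5-8)
Total groups: 3

3


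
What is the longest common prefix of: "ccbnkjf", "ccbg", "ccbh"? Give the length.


Words: ccbnkjf, ccbg, ccbh
  Position 0: all 'c' => match
  Position 1: all 'c' => match
  Position 2: all 'b' => match
  Position 3: ('n', 'g', 'h') => mismatch, stop
LCP = "ccb" (length 3)

3


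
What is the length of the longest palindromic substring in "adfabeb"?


Input: "adfabeb"
Checking substrings for palindromes:
  [4:7] "beb" (len 3) => palindrome
Longest palindromic substring: "beb" with length 3

3


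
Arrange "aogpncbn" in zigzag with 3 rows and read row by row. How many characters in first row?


Zigzag "aogpncbn" into 3 rows:
Placing characters:
  'a' => row 0
  'o' => row 1
  'g' => row 2
  'p' => row 1
  'n' => row 0
  'c' => row 1
  'b' => row 2
  'n' => row 1
Rows:
  Row 0: "an"
  Row 1: "opcn"
  Row 2: "gb"
First row length: 2

2


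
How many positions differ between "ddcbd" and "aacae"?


Comparing "ddcbd" and "aacae" position by position:
  Position 0: 'd' vs 'a' => DIFFER
  Position 1: 'd' vs 'a' => DIFFER
  Position 2: 'c' vs 'c' => same
  Position 3: 'b' vs 'a' => DIFFER
  Position 4: 'd' vs 'e' => DIFFER
Positions that differ: 4

4


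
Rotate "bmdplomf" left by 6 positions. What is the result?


Input: "bmdplomf", rotate left by 6
First 6 characters: "bmdplo"
Remaining characters: "mf"
Concatenate remaining + first: "mf" + "bmdplo" = "mfbmdplo"

mfbmdplo


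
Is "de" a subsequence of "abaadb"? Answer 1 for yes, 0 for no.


Check if "de" is a subsequence of "abaadb"
Greedy scan:
  Position 0 ('a'): no match needed
  Position 1 ('b'): no match needed
  Position 2 ('a'): no match needed
  Position 3 ('a'): no match needed
  Position 4 ('d'): matches sub[0] = 'd'
  Position 5 ('b'): no match needed
Only matched 1/2 characters => not a subsequence

0


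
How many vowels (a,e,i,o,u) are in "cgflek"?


Input: cgflek
Checking each character:
  'c' at position 0: consonant
  'g' at position 1: consonant
  'f' at position 2: consonant
  'l' at position 3: consonant
  'e' at position 4: vowel (running total: 1)
  'k' at position 5: consonant
Total vowels: 1

1


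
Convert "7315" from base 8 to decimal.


Input: "7315" in base 8
Positional expansion:
  Digit '7' (value 7) x 8^3 = 3584
  Digit '3' (value 3) x 8^2 = 192
  Digit '1' (value 1) x 8^1 = 8
  Digit '5' (value 5) x 8^0 = 5
Sum = 3789

3789
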